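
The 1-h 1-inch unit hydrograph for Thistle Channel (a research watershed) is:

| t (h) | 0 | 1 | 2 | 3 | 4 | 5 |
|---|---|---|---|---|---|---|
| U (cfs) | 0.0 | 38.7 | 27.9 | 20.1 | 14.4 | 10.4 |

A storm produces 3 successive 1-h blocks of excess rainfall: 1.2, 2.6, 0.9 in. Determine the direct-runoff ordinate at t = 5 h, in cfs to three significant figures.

By discrete convolution, Q_j = Σ (P_i / 1 in) · U_{j−i}.
At t = 5 h (j=5): Q = (1.2/1)·10.4 + (2.6/1)·14.4 + (0.9/1)·20.1 = 68.0 cfs.

Q ≈ 68.0 cfs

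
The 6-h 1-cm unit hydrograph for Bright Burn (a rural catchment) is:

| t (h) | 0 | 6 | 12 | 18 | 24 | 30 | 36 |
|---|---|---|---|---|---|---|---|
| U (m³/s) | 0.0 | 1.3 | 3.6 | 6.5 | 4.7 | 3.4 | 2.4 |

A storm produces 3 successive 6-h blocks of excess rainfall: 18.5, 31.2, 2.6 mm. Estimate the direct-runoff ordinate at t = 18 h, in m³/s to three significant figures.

By discrete convolution, Q_j = Σ (P_i / 10 mm) · U_{j−i}.
At t = 18 h (j=3): Q = (18.5/10)·6.5 + (31.2/10)·3.6 + (2.6/10)·1.3 = 23.6 m³/s.

Q ≈ 23.6 m³/s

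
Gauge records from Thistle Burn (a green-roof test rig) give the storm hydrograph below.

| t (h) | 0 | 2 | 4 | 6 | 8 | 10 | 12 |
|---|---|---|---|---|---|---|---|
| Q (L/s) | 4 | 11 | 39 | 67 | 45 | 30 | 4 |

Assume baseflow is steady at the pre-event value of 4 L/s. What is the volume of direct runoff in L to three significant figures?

V ≈ 1.24 × 10^6 L

Direct-runoff ordinates (Q − Q_b): 0.0, 7.0, 35.0, 63.0, 41.0, 26.0, 0.0 L/s.
ΣQ_DR = 172.0 L/s.
With Δt = 2 h = 7200 s, V = ΣQ_DR · Δt = 172.0 × 7200 = 1.24 × 10^6 L.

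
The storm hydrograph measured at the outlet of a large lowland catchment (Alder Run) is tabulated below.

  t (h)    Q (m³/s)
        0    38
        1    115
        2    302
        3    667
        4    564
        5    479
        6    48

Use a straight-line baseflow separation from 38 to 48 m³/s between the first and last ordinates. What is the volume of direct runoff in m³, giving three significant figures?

V ≈ 6.88 × 10^6 m³

Direct-runoff ordinates (Q − Q_b): 0.00, 75.33, 260.67, 624.00, 519.33, 432.67, 0.00 m³/s.
ΣQ_DR = 1912 m³/s.
With Δt = 1 h = 3600 s, V = ΣQ_DR · Δt = 1912 × 3600 = 6.88 × 10^6 m³.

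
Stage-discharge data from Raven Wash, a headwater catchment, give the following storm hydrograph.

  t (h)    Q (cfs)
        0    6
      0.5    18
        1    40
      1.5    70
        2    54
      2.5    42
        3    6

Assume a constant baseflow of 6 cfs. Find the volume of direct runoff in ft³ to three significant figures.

Direct-runoff ordinates (Q − Q_b): 0.0, 12.0, 34.0, 64.0, 48.0, 36.0, 0.0 cfs.
ΣQ_DR = 194.0 cfs.
With Δt = 0.5 h = 1800 s, V = ΣQ_DR · Δt = 194.0 × 1800 = 3.49 × 10^5 ft³.

V ≈ 3.49 × 10^5 ft³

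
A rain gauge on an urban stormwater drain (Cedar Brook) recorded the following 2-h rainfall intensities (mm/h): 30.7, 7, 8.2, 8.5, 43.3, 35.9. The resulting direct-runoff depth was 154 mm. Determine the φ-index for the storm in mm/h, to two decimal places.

Only the 3 blocks with intensity above φ contribute runoff: 30.7, 43.3, 35.9 mm/h.
Σ(I−φ)·Δt = d  ⇒  (30.7+43.3+35.9 − 3φ)·2 = 154
φ = (109.9 − 154/2) / 3 = 10.97 mm/h.

φ ≈ 10.97 mm/h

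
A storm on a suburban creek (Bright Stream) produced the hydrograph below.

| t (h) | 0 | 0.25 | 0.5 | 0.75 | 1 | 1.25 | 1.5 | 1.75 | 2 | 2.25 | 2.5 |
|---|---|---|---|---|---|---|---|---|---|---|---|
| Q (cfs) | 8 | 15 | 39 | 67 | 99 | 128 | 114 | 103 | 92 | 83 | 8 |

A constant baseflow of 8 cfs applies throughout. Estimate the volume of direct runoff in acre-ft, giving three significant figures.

V ≈ 13.8 acre-ft

Direct-runoff ordinates (Q − Q_b): 0.0, 7.0, 31.0, 59.0, 91.0, 120.0, 106.0, 95.0, 84.0, 75.0, 0.0 cfs.
ΣQ_DR = 668.0 cfs.
With Δt = 0.25 h = 900 s, V = ΣQ_DR · Δt = 668.0 × 900 = 6.01 × 10^5 ft³ = 13.8 acre-ft.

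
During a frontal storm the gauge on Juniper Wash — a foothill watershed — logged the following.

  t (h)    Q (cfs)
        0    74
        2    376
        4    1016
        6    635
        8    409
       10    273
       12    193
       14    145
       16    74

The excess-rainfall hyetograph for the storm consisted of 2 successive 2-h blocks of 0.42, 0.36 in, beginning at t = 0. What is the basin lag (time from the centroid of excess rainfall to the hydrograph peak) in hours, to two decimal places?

t_L ≈ 2.08 h

Centroid of excess rainfall: t_c = Σ P_i·t̄_i / ΣP_i = 1.9231 h (block centres at 1, 3 h).
Hydrograph peak occurs at t = 4 h, so basin lag t_L = 4 − 1.9231 = 2.08 h.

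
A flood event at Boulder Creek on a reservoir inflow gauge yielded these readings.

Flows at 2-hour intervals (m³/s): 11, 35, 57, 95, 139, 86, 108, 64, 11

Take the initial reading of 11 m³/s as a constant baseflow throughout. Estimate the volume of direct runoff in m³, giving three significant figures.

V ≈ 3.65 × 10^6 m³

Direct-runoff ordinates (Q − Q_b): 0.0, 24.0, 46.0, 84.0, 128.0, 75.0, 97.0, 53.0, 0.0 m³/s.
ΣQ_DR = 507.0 m³/s.
With Δt = 2 h = 7200 s, V = ΣQ_DR · Δt = 507.0 × 7200 = 3.65 × 10^6 m³.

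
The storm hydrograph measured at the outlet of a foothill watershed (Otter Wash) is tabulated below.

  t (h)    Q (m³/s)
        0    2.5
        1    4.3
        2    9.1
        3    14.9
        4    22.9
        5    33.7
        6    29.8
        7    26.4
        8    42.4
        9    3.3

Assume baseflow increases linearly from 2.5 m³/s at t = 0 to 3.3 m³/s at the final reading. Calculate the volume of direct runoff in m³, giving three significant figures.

V ≈ 5.77 × 10^5 m³

Direct-runoff ordinates (Q − Q_b): 0.00, 1.71, 6.42, 12.13, 20.04, 30.76, 26.77, 23.28, 39.19, 0.00 m³/s.
ΣQ_DR = 160.3 m³/s.
With Δt = 1 h = 3600 s, V = ΣQ_DR · Δt = 160.3 × 3600 = 5.77 × 10^5 m³.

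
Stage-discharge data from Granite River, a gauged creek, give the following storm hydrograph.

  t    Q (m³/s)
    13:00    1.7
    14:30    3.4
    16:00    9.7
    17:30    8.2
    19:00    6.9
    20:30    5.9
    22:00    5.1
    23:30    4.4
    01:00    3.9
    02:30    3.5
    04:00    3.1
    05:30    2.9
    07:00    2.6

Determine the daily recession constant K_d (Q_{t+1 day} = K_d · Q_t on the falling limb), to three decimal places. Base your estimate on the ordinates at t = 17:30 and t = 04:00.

K_d ≈ 0.108

Between t = 17:30 and t = 04:00 the flow falls from 8.2 to 3.1 m³/s over 7×1.5 h = 10.5 h.
Per-interval ratio K = (3.1/8.2)^(1/7) = 0.8703; K_d = K^(24/1.5) = 0.108.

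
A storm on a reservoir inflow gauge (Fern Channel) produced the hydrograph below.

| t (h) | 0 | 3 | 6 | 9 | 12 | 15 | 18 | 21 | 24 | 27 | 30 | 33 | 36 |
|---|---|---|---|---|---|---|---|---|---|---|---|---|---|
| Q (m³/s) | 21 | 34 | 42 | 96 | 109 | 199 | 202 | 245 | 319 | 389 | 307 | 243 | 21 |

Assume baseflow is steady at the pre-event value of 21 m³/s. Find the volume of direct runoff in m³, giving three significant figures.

V ≈ 2.11 × 10^7 m³

Direct-runoff ordinates (Q − Q_b): 0.0, 13.0, 21.0, 75.0, 88.0, 178.0, 181.0, 224.0, 298.0, 368.0, 286.0, 222.0, 0.0 m³/s.
ΣQ_DR = 1954 m³/s.
With Δt = 3 h = 10800 s, V = ΣQ_DR · Δt = 1954 × 10800 = 2.11 × 10^7 m³.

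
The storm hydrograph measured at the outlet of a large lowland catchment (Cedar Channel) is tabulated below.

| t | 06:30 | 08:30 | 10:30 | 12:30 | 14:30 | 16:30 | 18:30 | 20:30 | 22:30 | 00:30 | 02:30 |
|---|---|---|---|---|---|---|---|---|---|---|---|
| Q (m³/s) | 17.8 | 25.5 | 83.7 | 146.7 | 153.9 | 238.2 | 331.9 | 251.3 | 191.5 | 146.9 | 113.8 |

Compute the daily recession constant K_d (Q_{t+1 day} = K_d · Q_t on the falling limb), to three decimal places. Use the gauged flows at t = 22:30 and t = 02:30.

K_d ≈ 0.044

Between t = 22:30 and t = 02:30 the flow falls from 191.5 to 113.8 m³/s over 2×2 h = 4 h.
Per-interval ratio K = (113.8/191.5)^(1/2) = 0.7709; K_d = K^(24/2) = 0.044.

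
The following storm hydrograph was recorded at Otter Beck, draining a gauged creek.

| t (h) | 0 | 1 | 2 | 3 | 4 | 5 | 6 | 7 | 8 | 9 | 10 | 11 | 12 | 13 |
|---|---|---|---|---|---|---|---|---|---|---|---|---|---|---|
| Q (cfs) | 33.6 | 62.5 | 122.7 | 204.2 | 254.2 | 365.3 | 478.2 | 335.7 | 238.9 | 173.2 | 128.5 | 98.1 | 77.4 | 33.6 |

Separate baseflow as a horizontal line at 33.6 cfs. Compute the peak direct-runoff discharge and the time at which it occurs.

Subtracting baseflow gives direct-runoff ordinates: 0.0, 28.9, 89.1, 170.6, 220.6, 331.7, 444.6, 302.1, 205.3, 139.6, 94.9, 64.5, 43.8, 0.0 cfs.
The maximum is 444.6 cfs, occurring at the reading for t = 6 h.

Q_p = 444.6 cfs at t = 6 h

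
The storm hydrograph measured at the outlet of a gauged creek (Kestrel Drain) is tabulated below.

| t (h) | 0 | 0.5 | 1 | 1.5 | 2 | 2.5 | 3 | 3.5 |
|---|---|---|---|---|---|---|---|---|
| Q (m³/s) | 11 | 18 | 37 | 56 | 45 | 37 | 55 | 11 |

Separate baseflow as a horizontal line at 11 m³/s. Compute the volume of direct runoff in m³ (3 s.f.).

Direct-runoff ordinates (Q − Q_b): 0.0, 7.0, 26.0, 45.0, 34.0, 26.0, 44.0, 0.0 m³/s.
ΣQ_DR = 182.0 m³/s.
With Δt = 0.5 h = 1800 s, V = ΣQ_DR · Δt = 182.0 × 1800 = 3.28 × 10^5 m³.

V ≈ 3.28 × 10^5 m³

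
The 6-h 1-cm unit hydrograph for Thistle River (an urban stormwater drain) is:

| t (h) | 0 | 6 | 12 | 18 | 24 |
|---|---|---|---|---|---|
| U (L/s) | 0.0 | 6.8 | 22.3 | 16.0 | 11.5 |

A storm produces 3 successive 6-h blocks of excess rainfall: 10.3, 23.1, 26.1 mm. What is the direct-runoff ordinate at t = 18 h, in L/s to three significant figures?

Q ≈ 85.7 L/s

By discrete convolution, Q_j = Σ (P_i / 10 mm) · U_{j−i}.
At t = 18 h (j=3): Q = (10.3/10)·16.0 + (23.1/10)·22.3 + (26.1/10)·6.8 = 85.7 L/s.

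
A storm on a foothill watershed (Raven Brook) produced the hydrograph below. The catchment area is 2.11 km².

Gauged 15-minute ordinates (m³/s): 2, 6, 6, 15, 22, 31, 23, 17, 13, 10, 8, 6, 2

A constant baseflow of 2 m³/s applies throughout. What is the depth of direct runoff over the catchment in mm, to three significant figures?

Direct runoff: 0.0, 4.0, 4.0, 13.0, 20.0, 29.0, 21.0, 15.0, 11.0, 8.0, 6.0, 4.0, 0.0 m³/s; ΣQ_DR = 135.0 m³/s.
V = ΣQ_DR · Δt = 135.0 × 900 s = 1.215 × 10^5 m³.
Over A = 2.11 km², depth = V / A = 57.6 mm.

d ≈ 57.6 mm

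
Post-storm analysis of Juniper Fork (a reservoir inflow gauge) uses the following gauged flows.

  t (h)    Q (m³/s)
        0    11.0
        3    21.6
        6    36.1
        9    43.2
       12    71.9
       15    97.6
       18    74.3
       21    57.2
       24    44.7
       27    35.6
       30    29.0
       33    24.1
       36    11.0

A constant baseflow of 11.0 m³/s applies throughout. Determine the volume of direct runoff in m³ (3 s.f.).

V ≈ 4.47 × 10^6 m³

Direct-runoff ordinates (Q − Q_b): 0.0, 10.6, 25.1, 32.2, 60.9, 86.6, 63.3, 46.2, 33.7, 24.6, 18.0, 13.1, 0.0 m³/s.
ΣQ_DR = 414.3 m³/s.
With Δt = 3 h = 10800 s, V = ΣQ_DR · Δt = 414.3 × 10800 = 4.47 × 10^6 m³.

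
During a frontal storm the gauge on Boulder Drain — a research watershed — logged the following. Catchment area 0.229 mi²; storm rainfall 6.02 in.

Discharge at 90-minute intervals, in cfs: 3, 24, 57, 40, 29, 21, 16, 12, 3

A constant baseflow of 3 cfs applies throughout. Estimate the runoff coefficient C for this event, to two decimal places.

ΣQ_DR = 178.0 cfs; V = ΣQ_DR·Δt = 9.612 × 10^5 ft³.
Runoff depth d = V / A = 1.807 in.
C = d / P = 1.807 / 6.02 = 0.30.

C ≈ 0.30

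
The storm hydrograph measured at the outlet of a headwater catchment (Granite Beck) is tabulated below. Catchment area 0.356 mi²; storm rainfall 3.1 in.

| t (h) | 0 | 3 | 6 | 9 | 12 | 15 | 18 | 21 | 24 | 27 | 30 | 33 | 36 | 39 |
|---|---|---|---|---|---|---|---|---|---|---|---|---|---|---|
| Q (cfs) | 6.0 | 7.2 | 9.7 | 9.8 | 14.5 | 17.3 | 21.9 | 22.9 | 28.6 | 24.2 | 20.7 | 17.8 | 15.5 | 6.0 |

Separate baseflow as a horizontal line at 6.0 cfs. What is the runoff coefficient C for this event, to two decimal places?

C ≈ 0.58

ΣQ_DR = 138.1 cfs; V = ΣQ_DR·Δt = 1.491 × 10^6 ft³.
Runoff depth d = V / A = 1.803 in.
C = d / P = 1.803 / 3.1 = 0.58.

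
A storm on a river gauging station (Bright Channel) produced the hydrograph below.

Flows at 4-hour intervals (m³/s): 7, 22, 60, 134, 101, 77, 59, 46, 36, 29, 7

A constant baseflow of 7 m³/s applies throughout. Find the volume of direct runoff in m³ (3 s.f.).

V ≈ 7.21 × 10^6 m³

Direct-runoff ordinates (Q − Q_b): 0.0, 15.0, 53.0, 127.0, 94.0, 70.0, 52.0, 39.0, 29.0, 22.0, 0.0 m³/s.
ΣQ_DR = 501.0 m³/s.
With Δt = 4 h = 14400 s, V = ΣQ_DR · Δt = 501.0 × 14400 = 7.21 × 10^6 m³.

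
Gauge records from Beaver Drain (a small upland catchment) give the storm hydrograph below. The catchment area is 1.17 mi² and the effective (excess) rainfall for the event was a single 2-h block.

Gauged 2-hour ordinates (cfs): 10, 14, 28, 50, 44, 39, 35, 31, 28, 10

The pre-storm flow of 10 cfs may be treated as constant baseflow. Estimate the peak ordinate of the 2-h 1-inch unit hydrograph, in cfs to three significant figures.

U_p ≈ 79.9 cfs

Direct runoff: 0.0, 4.0, 18.0, 40.0, 34.0, 29.0, 25.0, 21.0, 18.0, 0.0 cfs; ΣQ_DR = 189.0 cfs, peak = 40.0 cfs.
Runoff depth d = ΣQ_DR·Δt / A = 189.0 × 7200 / (1.17 mi²) = 0.5006 in.
The 1-inch UH is the DRH scaled by (1 in)/d, so U_p = 40.0 × 1/0.5006 = 79.9 cfs.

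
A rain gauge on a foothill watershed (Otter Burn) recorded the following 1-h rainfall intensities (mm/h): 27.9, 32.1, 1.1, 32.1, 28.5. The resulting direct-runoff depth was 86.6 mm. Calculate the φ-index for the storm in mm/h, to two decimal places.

φ ≈ 8.50 mm/h

Only the 4 blocks with intensity above φ contribute runoff: 27.9, 32.1, 32.1, 28.5 mm/h.
Σ(I−φ)·Δt = d  ⇒  (27.9+32.1+32.1+28.5 − 4φ)·1 = 86.6
φ = (120.6 − 86.6/1) / 4 = 8.50 mm/h.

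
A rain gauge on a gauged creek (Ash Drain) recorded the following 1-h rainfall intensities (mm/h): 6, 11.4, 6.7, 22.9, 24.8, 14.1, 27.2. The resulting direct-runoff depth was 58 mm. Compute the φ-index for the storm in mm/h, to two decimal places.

Only the 5 blocks with intensity above φ contribute runoff: 11.4, 22.9, 24.8, 14.1, 27.2 mm/h.
Σ(I−φ)·Δt = d  ⇒  (11.4+22.9+24.8+14.1+27.2 − 5φ)·1 = 58
φ = (100.4 − 58/1) / 5 = 8.48 mm/h.

φ ≈ 8.48 mm/h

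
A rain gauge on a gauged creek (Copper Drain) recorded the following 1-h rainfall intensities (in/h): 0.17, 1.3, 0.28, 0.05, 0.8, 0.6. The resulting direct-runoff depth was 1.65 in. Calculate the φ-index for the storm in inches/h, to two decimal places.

φ ≈ 0.35 in/h

Only the 3 blocks with intensity above φ contribute runoff: 1.3, 0.8, 0.6 in/h.
Σ(I−φ)·Δt = d  ⇒  (1.3+0.8+0.6 − 3φ)·1 = 1.65
φ = (2.700 − 1.65/1) / 3 = 0.35 in/h.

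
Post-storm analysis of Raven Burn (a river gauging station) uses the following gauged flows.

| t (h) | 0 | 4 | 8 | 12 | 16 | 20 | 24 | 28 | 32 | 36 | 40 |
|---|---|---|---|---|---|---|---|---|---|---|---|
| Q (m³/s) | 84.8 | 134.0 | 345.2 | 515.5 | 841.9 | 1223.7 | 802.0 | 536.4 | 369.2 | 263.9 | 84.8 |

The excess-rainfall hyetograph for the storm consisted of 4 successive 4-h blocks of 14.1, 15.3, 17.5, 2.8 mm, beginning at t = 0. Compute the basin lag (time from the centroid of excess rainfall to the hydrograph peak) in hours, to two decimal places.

Centroid of excess rainfall: t_c = Σ P_i·t̄_i / ΣP_i = 6.7243 h (block centres at 2, 6, 10, 14 h).
Hydrograph peak occurs at t = 20 h, so basin lag t_L = 20 − 6.7243 = 13.28 h.

t_L ≈ 13.28 h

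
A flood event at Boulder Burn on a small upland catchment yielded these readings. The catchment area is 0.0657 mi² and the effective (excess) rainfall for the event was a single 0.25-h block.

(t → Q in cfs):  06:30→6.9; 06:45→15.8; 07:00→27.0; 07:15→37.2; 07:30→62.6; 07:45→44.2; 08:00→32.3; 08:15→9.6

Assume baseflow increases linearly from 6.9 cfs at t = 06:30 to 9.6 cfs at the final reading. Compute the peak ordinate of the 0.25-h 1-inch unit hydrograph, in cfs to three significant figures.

Direct runoff: 0.00, 8.51, 19.33, 29.14, 54.16, 35.37, 23.09, 0.00 cfs; ΣQ_DR = 169.6 cfs, peak = 54.16 cfs.
Runoff depth d = ΣQ_DR·Δt / A = 169.6 × 900 / (0.0657 mi²) = 1.000 in.
The 1-inch UH is the DRH scaled by (1 in)/d, so U_p = 54.16 × 1/1.000 = 54.2 cfs.

U_p ≈ 54.2 cfs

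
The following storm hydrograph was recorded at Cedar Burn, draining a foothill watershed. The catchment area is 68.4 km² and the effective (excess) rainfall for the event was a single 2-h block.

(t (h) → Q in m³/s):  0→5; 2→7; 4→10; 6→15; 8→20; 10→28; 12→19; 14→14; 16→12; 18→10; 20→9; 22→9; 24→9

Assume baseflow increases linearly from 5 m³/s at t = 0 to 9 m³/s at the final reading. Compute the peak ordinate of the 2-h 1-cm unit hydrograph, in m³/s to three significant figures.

Direct runoff: 0.00, 1.67, 4.33, 9.00, 13.67, 21.33, 12.00, 6.67, 4.33, 2.00, 0.67, 0.33, 0.00 m³/s; ΣQ_DR = 76.00 m³/s, peak = 21.33 m³/s.
Runoff depth d = ΣQ_DR·Δt / A = 76.00 × 7200 / (68.4 km²) = 8.000 mm.
The 1-cm UH is the DRH scaled by (10 mm)/d, so U_p = 21.33 × 10/8.000 = 26.7 m³/s.

U_p ≈ 26.7 m³/s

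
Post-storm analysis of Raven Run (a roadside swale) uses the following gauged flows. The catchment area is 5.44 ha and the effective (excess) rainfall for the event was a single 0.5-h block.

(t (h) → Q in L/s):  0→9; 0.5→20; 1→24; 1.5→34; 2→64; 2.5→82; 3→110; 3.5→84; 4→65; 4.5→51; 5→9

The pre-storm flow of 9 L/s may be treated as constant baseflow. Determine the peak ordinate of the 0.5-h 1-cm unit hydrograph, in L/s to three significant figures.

U_p ≈ 67.4 L/s

Direct runoff: 0.0, 11.0, 15.0, 25.0, 55.0, 73.0, 101.0, 75.0, 56.0, 42.0, 0.0 L/s; ΣQ_DR = 453.0 L/s, peak = 101.0 L/s.
Runoff depth d = ΣQ_DR·Δt / A = 453.0 × 1800 / (5.44 ha) = 14.99 mm.
The 1-cm UH is the DRH scaled by (10 mm)/d, so U_p = 101.0 × 10/14.99 = 67.4 L/s.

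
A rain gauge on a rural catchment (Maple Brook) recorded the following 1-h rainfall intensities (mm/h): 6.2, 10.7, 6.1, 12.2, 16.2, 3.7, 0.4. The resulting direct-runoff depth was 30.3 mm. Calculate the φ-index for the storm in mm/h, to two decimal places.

Only the 5 blocks with intensity above φ contribute runoff: 6.2, 10.7, 6.1, 12.2, 16.2 mm/h.
Σ(I−φ)·Δt = d  ⇒  (6.2+10.7+6.1+12.2+16.2 − 5φ)·1 = 30.3
φ = (51.40 − 30.3/1) / 5 = 4.22 mm/h.

φ ≈ 4.22 mm/h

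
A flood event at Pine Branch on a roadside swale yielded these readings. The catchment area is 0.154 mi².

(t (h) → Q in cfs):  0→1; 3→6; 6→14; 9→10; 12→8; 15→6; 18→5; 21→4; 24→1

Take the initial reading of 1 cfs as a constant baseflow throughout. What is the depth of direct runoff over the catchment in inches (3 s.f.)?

d ≈ 1.39 in

Direct runoff: 0.0, 5.0, 13.0, 9.0, 7.0, 5.0, 4.0, 3.0, 0.0 cfs; ΣQ_DR = 46.00 cfs.
V = ΣQ_DR · Δt = 46.00 × 10800 s = 4.968 × 10^5 ft³.
Over A = 0.154 mi², depth = V / A = 1.39 in.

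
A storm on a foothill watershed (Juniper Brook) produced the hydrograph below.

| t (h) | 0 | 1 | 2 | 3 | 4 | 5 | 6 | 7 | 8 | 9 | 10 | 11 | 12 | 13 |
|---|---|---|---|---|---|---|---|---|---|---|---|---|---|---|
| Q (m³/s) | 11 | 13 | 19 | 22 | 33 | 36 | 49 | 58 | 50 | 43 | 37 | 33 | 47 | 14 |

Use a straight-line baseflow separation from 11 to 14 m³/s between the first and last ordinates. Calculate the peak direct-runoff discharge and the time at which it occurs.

Q_p = 45.38 m³/s at t = 7 h

Subtracting baseflow gives direct-runoff ordinates: 0.00, 1.77, 7.54, 10.31, 21.08, 23.85, 36.62, 45.38, 37.15, 29.92, 23.69, 19.46, 33.23, 0.00 m³/s.
The maximum is 45.38 m³/s, occurring at the reading for t = 7 h.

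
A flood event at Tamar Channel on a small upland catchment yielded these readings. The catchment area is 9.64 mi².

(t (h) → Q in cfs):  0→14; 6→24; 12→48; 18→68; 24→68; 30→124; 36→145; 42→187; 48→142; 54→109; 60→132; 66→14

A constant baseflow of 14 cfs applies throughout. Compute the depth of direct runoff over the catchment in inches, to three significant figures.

Direct runoff: 0.0, 10.0, 34.0, 54.0, 54.0, 110.0, 131.0, 173.0, 128.0, 95.0, 118.0, 0.0 cfs; ΣQ_DR = 907.0 cfs.
V = ΣQ_DR · Δt = 907.0 × 21600 s = 1.959 × 10^7 ft³.
Over A = 9.64 mi², depth = V / A = 0.875 in.

d ≈ 0.875 in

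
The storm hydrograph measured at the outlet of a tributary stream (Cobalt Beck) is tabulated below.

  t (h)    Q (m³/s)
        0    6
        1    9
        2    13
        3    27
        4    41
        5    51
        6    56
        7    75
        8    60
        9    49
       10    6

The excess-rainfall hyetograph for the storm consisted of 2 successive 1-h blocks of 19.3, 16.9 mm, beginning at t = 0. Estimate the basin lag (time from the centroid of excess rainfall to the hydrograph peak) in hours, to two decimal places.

t_L ≈ 6.03 h

Centroid of excess rainfall: t_c = Σ P_i·t̄_i / ΣP_i = 0.9669 h (block centres at 0.5, 1.5 h).
Hydrograph peak occurs at t = 7 h, so basin lag t_L = 7 − 0.9669 = 6.03 h.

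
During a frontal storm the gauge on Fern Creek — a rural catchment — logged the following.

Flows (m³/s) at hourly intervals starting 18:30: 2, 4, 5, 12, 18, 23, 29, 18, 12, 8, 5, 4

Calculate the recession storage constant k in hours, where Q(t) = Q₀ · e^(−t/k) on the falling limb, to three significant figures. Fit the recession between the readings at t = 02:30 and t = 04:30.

On the falling limb, Q drops from 12 to 5 m³/s between t = 02:30 and t = 04:30 (Δt = 2 h).
k = −Δt / ln(Q₂/Q₁) = −2 / ln(5/12) = 2.28 h.

k ≈ 2.28 h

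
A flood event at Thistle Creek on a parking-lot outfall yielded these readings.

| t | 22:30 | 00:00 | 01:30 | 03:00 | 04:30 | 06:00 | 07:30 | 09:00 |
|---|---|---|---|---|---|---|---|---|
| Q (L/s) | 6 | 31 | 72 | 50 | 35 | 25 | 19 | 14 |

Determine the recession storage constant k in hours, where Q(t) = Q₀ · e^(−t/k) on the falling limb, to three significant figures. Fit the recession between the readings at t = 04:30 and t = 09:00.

On the falling limb, Q drops from 35 to 14 L/s between t = 04:30 and t = 09:00 (Δt = 4.5 h).
k = −Δt / ln(Q₂/Q₁) = −4.5 / ln(14/35) = 4.91 h.

k ≈ 4.91 h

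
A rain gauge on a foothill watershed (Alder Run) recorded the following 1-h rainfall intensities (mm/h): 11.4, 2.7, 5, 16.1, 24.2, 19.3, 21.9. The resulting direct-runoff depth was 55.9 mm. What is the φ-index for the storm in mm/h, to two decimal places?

Only the 5 blocks with intensity above φ contribute runoff: 11.4, 16.1, 24.2, 19.3, 21.9 mm/h.
Σ(I−φ)·Δt = d  ⇒  (11.4+16.1+24.2+19.3+21.9 − 5φ)·1 = 55.9
φ = (92.90 − 55.9/1) / 5 = 7.40 mm/h.

φ ≈ 7.40 mm/h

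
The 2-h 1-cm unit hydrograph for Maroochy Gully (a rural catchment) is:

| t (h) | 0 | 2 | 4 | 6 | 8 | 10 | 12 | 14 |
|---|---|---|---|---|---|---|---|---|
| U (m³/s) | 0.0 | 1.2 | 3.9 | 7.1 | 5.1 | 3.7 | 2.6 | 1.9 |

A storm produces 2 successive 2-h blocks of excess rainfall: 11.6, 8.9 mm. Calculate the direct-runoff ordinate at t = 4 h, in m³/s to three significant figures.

Q ≈ 5.59 m³/s

By discrete convolution, Q_j = Σ (P_i / 10 mm) · U_{j−i}.
At t = 4 h (j=2): Q = (11.6/10)·3.9 + (8.9/10)·1.2 = 5.59 m³/s.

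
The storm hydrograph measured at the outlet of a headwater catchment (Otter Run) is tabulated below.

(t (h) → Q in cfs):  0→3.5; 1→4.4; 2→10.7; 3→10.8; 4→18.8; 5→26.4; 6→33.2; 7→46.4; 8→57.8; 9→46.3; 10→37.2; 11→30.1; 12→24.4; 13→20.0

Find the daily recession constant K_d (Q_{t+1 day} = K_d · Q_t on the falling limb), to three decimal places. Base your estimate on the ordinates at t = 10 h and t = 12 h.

K_d ≈ 0.006

Between t = 10 h and t = 12 h the flow falls from 37.2 to 24.4 cfs over 2×1 h = 2 h.
Per-interval ratio K = (24.4/37.2)^(1/2) = 0.8099; K_d = K^(24/1) = 0.006.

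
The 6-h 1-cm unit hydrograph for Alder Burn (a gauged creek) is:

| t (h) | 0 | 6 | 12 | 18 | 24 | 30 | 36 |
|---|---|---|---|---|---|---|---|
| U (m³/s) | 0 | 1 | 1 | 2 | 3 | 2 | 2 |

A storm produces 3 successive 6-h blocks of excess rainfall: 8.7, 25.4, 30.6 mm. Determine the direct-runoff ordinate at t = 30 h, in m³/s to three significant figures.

By discrete convolution, Q_j = Σ (P_i / 10 mm) · U_{j−i}.
At t = 30 h (j=5): Q = (8.7/10)·2 + (25.4/10)·3 + (30.6/10)·2 = 15.5 m³/s.

Q ≈ 15.5 m³/s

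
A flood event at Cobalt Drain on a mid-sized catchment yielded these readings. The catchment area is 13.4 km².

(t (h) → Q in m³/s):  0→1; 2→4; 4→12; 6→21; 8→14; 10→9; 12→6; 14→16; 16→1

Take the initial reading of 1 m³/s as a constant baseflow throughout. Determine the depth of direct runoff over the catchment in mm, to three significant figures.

d ≈ 40.3 mm

Direct runoff: 0.0, 3.0, 11.0, 20.0, 13.0, 8.0, 5.0, 15.0, 0.0 m³/s; ΣQ_DR = 75.00 m³/s.
V = ΣQ_DR · Δt = 75.00 × 7200 s = 5.400 × 10^5 m³.
Over A = 13.4 km², depth = V / A = 40.3 mm.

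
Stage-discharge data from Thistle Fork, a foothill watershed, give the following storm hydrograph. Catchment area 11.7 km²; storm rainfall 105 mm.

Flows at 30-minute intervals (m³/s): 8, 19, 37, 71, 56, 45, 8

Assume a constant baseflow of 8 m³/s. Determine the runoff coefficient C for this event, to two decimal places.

C ≈ 0.28

ΣQ_DR = 188.0 m³/s; V = ΣQ_DR·Δt = 3.384 × 10^5 m³.
Runoff depth d = V / A = 28.92 mm.
C = d / P = 28.92 / 105 = 0.28.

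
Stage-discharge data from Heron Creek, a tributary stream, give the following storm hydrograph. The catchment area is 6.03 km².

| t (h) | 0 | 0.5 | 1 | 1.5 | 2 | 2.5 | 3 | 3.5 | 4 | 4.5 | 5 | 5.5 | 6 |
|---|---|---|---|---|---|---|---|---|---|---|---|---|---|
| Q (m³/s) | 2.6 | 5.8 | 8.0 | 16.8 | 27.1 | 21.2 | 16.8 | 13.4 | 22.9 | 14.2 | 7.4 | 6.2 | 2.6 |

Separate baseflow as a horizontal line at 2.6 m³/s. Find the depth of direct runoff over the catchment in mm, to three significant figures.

d ≈ 39.2 mm

Direct runoff: 0.0, 3.2, 5.4, 14.2, 24.5, 18.6, 14.2, 10.8, 20.3, 11.6, 4.8, 3.6, 0.0 m³/s; ΣQ_DR = 131.2 m³/s.
V = ΣQ_DR · Δt = 131.2 × 1800 s = 2.362 × 10^5 m³.
Over A = 6.03 km², depth = V / A = 39.2 mm.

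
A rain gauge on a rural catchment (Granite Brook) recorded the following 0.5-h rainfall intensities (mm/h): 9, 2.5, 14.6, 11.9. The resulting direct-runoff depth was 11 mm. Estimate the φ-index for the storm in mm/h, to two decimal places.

Only the 3 blocks with intensity above φ contribute runoff: 9, 14.6, 11.9 mm/h.
Σ(I−φ)·Δt = d  ⇒  (9+14.6+11.9 − 3φ)·0.5 = 11
φ = (35.50 − 11/0.5) / 3 = 4.50 mm/h.

φ ≈ 4.50 mm/h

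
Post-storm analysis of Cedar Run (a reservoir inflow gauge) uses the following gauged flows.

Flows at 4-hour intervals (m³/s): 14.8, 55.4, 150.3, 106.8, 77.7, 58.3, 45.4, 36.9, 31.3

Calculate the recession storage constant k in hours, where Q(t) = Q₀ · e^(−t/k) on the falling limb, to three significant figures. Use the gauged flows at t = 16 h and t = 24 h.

k ≈ 14.9 h

On the falling limb, Q drops from 77.7 to 45.4 m³/s between t = 16 h and t = 24 h (Δt = 8 h).
k = −Δt / ln(Q₂/Q₁) = −8 / ln(45.4/77.7) = 14.9 h.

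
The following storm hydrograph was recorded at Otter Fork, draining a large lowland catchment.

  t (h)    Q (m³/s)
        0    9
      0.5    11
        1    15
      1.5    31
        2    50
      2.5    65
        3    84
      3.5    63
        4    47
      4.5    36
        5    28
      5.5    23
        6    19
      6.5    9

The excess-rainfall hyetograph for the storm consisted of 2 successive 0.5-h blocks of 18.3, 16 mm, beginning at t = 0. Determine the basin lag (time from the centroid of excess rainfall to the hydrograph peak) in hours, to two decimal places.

Centroid of excess rainfall: t_c = Σ P_i·t̄_i / ΣP_i = 0.4832 h (block centres at 0.25, 0.75 h).
Hydrograph peak occurs at t = 3 h, so basin lag t_L = 3 − 0.4832 = 2.52 h.

t_L ≈ 2.52 h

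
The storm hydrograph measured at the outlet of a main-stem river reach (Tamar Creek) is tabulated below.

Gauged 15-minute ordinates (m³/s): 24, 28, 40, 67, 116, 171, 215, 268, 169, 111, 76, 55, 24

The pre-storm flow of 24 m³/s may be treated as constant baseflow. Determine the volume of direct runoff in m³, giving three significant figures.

Direct-runoff ordinates (Q − Q_b): 0.0, 4.0, 16.0, 43.0, 92.0, 147.0, 191.0, 244.0, 145.0, 87.0, 52.0, 31.0, 0.0 m³/s.
ΣQ_DR = 1052 m³/s.
With Δt = 0.25 h = 900 s, V = ΣQ_DR · Δt = 1052 × 900 = 9.47 × 10^5 m³.

V ≈ 9.47 × 10^5 m³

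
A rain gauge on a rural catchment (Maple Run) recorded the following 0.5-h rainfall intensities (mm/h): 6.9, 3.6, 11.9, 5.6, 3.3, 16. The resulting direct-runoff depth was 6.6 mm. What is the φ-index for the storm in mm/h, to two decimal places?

φ ≈ 7.35 mm/h

Only the 2 blocks with intensity above φ contribute runoff: 11.9, 16 mm/h.
Σ(I−φ)·Δt = d  ⇒  (11.9+16 − 2φ)·0.5 = 6.6
φ = (27.90 − 6.6/0.5) / 2 = 7.35 mm/h.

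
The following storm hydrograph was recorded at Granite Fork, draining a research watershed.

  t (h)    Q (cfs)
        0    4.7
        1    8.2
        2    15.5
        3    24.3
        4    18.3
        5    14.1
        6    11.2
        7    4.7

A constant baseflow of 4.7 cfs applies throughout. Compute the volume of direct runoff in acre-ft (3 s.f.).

Direct-runoff ordinates (Q − Q_b): 0.0, 3.5, 10.8, 19.6, 13.6, 9.4, 6.5, 0.0 cfs.
ΣQ_DR = 63.40 cfs.
With Δt = 1 h = 3600 s, V = ΣQ_DR · Δt = 63.40 × 3600 = 2.28 × 10^5 ft³ = 5.24 acre-ft.

V ≈ 5.24 acre-ft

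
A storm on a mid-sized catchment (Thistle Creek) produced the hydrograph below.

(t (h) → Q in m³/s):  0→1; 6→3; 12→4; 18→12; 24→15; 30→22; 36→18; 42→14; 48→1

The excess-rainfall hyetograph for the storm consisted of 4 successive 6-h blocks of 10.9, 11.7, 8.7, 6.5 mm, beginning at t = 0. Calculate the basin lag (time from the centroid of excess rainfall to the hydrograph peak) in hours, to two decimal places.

Centroid of excess rainfall: t_c = Σ P_i·t̄_i / ΣP_i = 10.7143 h (block centres at 3, 9, 15, 21 h).
Hydrograph peak occurs at t = 30 h, so basin lag t_L = 30 − 10.7143 = 19.29 h.

t_L ≈ 19.29 h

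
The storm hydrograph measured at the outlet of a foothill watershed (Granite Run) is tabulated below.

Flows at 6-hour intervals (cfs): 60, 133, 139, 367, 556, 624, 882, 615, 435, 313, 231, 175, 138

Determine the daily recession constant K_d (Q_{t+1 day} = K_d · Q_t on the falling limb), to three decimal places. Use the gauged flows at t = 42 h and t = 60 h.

Between t = 42 h and t = 60 h the flow falls from 615 to 231 cfs over 3×6 h = 18 h.
Per-interval ratio K = (231/615)^(1/3) = 0.7215; K_d = K^(24/6) = 0.271.

K_d ≈ 0.271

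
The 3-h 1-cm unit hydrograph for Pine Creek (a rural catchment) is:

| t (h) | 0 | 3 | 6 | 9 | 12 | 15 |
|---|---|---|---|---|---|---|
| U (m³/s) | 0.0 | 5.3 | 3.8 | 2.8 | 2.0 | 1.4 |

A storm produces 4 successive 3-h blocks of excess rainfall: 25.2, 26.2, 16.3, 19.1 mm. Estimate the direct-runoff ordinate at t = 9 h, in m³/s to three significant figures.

Q ≈ 25.7 m³/s

By discrete convolution, Q_j = Σ (P_i / 10 mm) · U_{j−i}.
At t = 9 h (j=3): Q = (25.2/10)·2.8 + (26.2/10)·3.8 + (16.3/10)·5.3 + (19.1/10)·0.0 = 25.7 m³/s.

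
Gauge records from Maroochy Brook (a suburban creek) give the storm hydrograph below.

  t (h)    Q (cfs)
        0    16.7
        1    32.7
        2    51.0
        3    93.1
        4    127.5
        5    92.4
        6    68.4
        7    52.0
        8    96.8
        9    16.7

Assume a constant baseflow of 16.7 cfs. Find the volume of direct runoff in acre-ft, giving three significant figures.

Direct-runoff ordinates (Q − Q_b): 0.0, 16.0, 34.3, 76.4, 110.8, 75.7, 51.7, 35.3, 80.1, 0.0 cfs.
ΣQ_DR = 480.3 cfs.
With Δt = 1 h = 3600 s, V = ΣQ_DR · Δt = 480.3 × 3600 = 1.73 × 10^6 ft³ = 39.7 acre-ft.

V ≈ 39.7 acre-ft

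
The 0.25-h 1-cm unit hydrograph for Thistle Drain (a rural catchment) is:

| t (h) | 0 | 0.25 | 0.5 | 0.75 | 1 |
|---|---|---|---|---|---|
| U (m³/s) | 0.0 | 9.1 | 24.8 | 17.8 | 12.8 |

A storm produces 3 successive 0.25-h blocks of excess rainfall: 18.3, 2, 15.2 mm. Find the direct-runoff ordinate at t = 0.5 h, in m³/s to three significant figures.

By discrete convolution, Q_j = Σ (P_i / 10 mm) · U_{j−i}.
At t = 0.5 h (j=2): Q = (18.3/10)·24.8 + (2/10)·9.1 + (15.2/10)·0.0 = 47.2 m³/s.

Q ≈ 47.2 m³/s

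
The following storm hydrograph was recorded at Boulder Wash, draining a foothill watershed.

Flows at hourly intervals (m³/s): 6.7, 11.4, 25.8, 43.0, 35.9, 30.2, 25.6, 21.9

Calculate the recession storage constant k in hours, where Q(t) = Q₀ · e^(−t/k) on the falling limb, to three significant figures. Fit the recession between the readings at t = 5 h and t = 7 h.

On the falling limb, Q drops from 30.2 to 21.9 m³/s between t = 5 h and t = 7 h (Δt = 2 h).
k = −Δt / ln(Q₂/Q₁) = −2 / ln(21.9/30.2) = 6.22 h.

k ≈ 6.22 h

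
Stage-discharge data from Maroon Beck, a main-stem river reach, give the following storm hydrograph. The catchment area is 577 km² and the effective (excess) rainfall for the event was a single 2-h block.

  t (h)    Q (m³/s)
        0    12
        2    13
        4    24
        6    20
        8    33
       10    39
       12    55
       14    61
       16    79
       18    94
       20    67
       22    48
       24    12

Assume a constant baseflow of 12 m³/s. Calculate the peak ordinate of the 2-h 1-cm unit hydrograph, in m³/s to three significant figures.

Direct runoff: 0.0, 1.0, 12.0, 8.0, 21.0, 27.0, 43.0, 49.0, 67.0, 82.0, 55.0, 36.0, 0.0 m³/s; ΣQ_DR = 401.0 m³/s, peak = 82.0 m³/s.
Runoff depth d = ΣQ_DR·Δt / A = 401.0 × 7200 / (577 km²) = 5.004 mm.
The 1-cm UH is the DRH scaled by (10 mm)/d, so U_p = 82.0 × 10/5.004 = 164 m³/s.

U_p ≈ 164 m³/s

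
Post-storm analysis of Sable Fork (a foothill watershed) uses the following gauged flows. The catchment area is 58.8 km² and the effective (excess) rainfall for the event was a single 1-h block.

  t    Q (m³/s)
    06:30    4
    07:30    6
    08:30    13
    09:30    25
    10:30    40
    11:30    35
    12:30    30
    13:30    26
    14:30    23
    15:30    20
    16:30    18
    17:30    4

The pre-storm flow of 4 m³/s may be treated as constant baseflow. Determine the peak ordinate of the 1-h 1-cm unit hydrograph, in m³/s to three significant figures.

U_p ≈ 30.0 m³/s

Direct runoff: 0.0, 2.0, 9.0, 21.0, 36.0, 31.0, 26.0, 22.0, 19.0, 16.0, 14.0, 0.0 m³/s; ΣQ_DR = 196.0 m³/s, peak = 36.0 m³/s.
Runoff depth d = ΣQ_DR·Δt / A = 196.0 × 3600 / (58.8 km²) = 12.00 mm.
The 1-cm UH is the DRH scaled by (10 mm)/d, so U_p = 36.0 × 10/12.00 = 30.0 m³/s.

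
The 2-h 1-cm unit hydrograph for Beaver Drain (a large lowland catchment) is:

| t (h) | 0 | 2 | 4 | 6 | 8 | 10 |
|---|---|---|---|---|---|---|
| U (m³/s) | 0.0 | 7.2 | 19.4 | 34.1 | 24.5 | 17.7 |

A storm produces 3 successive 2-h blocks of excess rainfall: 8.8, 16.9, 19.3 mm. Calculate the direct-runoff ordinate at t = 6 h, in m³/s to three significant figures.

By discrete convolution, Q_j = Σ (P_i / 10 mm) · U_{j−i}.
At t = 6 h (j=3): Q = (8.8/10)·34.1 + (16.9/10)·19.4 + (19.3/10)·7.2 = 76.7 m³/s.

Q ≈ 76.7 m³/s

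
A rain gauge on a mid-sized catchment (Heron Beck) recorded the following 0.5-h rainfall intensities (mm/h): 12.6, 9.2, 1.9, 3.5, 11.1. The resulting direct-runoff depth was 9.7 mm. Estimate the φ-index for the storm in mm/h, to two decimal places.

Only the 3 blocks with intensity above φ contribute runoff: 12.6, 9.2, 11.1 mm/h.
Σ(I−φ)·Δt = d  ⇒  (12.6+9.2+11.1 − 3φ)·0.5 = 9.7
φ = (32.90 − 9.7/0.5) / 3 = 4.50 mm/h.

φ ≈ 4.50 mm/h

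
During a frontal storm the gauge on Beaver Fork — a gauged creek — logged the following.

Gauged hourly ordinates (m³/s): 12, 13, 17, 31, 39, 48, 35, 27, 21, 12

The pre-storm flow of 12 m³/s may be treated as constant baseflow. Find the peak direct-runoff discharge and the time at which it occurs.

Subtracting baseflow gives direct-runoff ordinates: 0.0, 1.0, 5.0, 19.0, 27.0, 36.0, 23.0, 15.0, 9.0, 0.0 m³/s.
The maximum is 36.0 m³/s, occurring at the reading for t = 5 h.

Q_p = 36.0 m³/s at t = 5 h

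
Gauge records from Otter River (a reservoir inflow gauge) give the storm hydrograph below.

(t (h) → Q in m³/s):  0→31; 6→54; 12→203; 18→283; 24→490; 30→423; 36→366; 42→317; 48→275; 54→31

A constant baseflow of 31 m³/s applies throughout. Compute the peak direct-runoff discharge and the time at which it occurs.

Subtracting baseflow gives direct-runoff ordinates: 0.0, 23.0, 172.0, 252.0, 459.0, 392.0, 335.0, 286.0, 244.0, 0.0 m³/s.
The maximum is 459.0 m³/s, occurring at the reading for t = 24 h.

Q_p = 459.0 m³/s at t = 24 h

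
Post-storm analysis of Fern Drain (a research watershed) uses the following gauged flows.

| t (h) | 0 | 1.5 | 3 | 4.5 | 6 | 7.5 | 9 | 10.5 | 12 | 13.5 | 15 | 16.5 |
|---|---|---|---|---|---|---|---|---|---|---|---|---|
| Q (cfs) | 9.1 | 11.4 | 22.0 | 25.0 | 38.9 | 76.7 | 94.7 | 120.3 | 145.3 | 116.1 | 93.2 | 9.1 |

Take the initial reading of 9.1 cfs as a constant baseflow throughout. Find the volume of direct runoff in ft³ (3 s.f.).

Direct-runoff ordinates (Q − Q_b): 0.0, 2.3, 12.9, 15.9, 29.8, 67.6, 85.6, 111.2, 136.2, 107.0, 84.1, 0.0 cfs.
ΣQ_DR = 652.6 cfs.
With Δt = 1.5 h = 5400 s, V = ΣQ_DR · Δt = 652.6 × 5400 = 3.52 × 10^6 ft³.

V ≈ 3.52 × 10^6 ft³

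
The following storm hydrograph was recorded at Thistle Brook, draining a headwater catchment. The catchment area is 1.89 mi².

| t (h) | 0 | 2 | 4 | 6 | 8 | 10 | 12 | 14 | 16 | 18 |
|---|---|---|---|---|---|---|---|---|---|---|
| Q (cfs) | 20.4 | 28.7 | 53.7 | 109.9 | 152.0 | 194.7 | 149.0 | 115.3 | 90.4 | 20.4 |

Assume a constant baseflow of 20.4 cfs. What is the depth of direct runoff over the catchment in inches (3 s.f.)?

d ≈ 1.20 in

Direct runoff: 0.0, 8.3, 33.3, 89.5, 131.6, 174.3, 128.6, 94.9, 70.0, 0.0 cfs; ΣQ_DR = 730.5 cfs.
V = ΣQ_DR · Δt = 730.5 × 7200 s = 5.260 × 10^6 ft³.
Over A = 1.89 mi², depth = V / A = 1.20 in.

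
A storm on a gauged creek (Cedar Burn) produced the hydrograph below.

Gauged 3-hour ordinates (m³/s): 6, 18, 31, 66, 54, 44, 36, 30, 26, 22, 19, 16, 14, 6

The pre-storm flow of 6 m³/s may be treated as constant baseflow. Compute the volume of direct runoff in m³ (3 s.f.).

V ≈ 3.28 × 10^6 m³

Direct-runoff ordinates (Q − Q_b): 0.0, 12.0, 25.0, 60.0, 48.0, 38.0, 30.0, 24.0, 20.0, 16.0, 13.0, 10.0, 8.0, 0.0 m³/s.
ΣQ_DR = 304.0 m³/s.
With Δt = 3 h = 10800 s, V = ΣQ_DR · Δt = 304.0 × 10800 = 3.28 × 10^6 m³.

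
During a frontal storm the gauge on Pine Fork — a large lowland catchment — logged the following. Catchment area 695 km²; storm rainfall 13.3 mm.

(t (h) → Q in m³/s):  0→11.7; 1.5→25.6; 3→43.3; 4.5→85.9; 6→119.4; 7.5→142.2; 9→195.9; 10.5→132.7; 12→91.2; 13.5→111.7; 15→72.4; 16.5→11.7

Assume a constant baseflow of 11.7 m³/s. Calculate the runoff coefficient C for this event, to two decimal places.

ΣQ_DR = 903.3 m³/s; V = ΣQ_DR·Δt = 4.878 × 10^6 m³.
Runoff depth d = V / A = 7.018 mm.
C = d / P = 7.018 / 13.3 = 0.53.

C ≈ 0.53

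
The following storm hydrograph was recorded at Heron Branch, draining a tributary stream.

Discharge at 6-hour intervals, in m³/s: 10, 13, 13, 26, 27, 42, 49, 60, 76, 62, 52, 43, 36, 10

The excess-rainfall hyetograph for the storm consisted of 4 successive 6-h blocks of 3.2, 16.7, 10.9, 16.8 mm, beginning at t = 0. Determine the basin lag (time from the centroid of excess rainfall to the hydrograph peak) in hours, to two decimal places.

Centroid of excess rainfall: t_c = Σ P_i·t̄_i / ΣP_i = 14.2059 h (block centres at 3, 9, 15, 21 h).
Hydrograph peak occurs at t = 48 h, so basin lag t_L = 48 − 14.2059 = 33.79 h.

t_L ≈ 33.79 h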